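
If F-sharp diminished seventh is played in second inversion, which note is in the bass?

F-sharp diminished seventh = F#–A–C–Eb. Second inversion → fifth in the bass = C.

C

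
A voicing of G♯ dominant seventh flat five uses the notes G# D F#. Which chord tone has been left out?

G♯ dominant seventh flat five = G#, B#, D, F#. The voicing lacks the 3rd (major 3rd), B#.

B#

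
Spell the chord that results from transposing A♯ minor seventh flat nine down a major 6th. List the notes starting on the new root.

C-sharp E G-sharp B D

A major 6th down from A-sharp is C-sharp, so the new chord is C-sharp minor seventh flat nine.
Root: C-sharp
Minor 3rd (3rd): E
Perfect 5th (5th): G-sharp
Minor 7th (7th): B
Minor 9th (9th): D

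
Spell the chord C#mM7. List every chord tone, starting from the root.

C#mM7: minor-major seventh on C#.
root → C#
3rd (minor 3rd) → E
5th (perfect 5th) → G#
7th (major 7th) → B#

C# E G# B#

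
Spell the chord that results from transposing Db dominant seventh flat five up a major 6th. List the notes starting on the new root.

A major 6th up from D-flat is B-flat, so the new chord is B-flat dominant seventh flat five.
B-flat — root
D — major 3rd
F-flat — diminished 5th
A-flat — minor 7th

B-flat D F-flat A-flat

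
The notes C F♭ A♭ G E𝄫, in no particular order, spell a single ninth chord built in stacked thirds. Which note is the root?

Stacking in thirds gives F♭ – A♭ – C – E𝄫 – G, so F♭ is the root — F♭ dominant seventh sharp nine sharp five.

F♭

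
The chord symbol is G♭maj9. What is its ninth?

A♭

G♭maj9 is built on G♭; its 9th is a major 9th above the root.
A second above G uses the letter A, and the major 9th above G♭ is A♭.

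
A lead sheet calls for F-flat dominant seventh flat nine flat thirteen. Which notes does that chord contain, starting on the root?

F-flat – A-flat – C-flat – E-double-flat – G-double-flat – D-double-flat

Root F-flat, quality dominant seventh flat nine flat thirteen:
F-flat — root
A-flat — major 3rd
C-flat — perfect 5th
E-double-flat — minor 7th
G-double-flat — minor 9th
D-double-flat — minor 13th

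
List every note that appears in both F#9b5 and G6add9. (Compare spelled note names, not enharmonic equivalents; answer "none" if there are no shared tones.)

F#9b5: F# A# C E G#
G6add9: G B D E A
Common to both → E.

E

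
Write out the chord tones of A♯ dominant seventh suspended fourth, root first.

A-sharp D-sharp E-sharp G-sharp

Root A-sharp, quality dominant seventh suspended fourth:
root → A-sharp
4th (perfect 4th) → D-sharp
5th (perfect 5th) → E-sharp
7th (minor 7th) → G-sharp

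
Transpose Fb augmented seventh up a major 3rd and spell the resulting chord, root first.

Ab, C, E, Gb

A major 3rd up from Fb is Ab, so the new chord is Ab augmented seventh.
- root: Ab
- major 3rd: C
- augmented 5th: E
- minor 7th: Gb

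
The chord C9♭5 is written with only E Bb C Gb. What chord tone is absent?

C9♭5 = C, E, Gb, Bb, D. The voicing lacks the 9th (major 9th), D.

D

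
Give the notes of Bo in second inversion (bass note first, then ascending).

Bo = B–D–F; second inversion → fifth (F) lowest.

F, B, D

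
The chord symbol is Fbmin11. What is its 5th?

Cb

Root of Fbmin11 = Fb. The 5th is a perfect 5th: Fb up a perfect 5th → Cb.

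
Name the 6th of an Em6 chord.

Em6 is built on E; its 6th is a major 6th above the root.
A sixth above E uses the letter C, and the major 6th above E is C#.

C#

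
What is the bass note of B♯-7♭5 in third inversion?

A♯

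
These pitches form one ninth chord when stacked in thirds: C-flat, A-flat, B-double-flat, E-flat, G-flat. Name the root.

A-flat

Stacking in thirds gives A-flat – C-flat – E-flat – G-flat – B-double-flat, so A-flat is the root — A-flat minor seventh flat nine.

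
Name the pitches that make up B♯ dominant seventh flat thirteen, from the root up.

Root B-sharp, quality dominant seventh flat thirteen:
- root: B-sharp
- major 3rd: D-double-sharp
- perfect 5th: F-double-sharp
- minor 7th: A-sharp
- minor 13th: G-sharp

B-sharp  D-double-sharp  F-double-sharp  A-sharp  G-sharp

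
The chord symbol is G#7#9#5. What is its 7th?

F♯

Root of G#7#9#5 = G♯. The 7th is a minor 7th: G♯ up a minor 7th → F♯.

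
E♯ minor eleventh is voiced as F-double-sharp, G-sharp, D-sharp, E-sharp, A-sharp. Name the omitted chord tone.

B-sharp

The full E♯ minor eleventh chord is E-sharp, G-sharp, B-sharp, D-sharp, F-double-sharp, A-sharp.
Comparing with the voicing, the perfect 5th (5th) — B-sharp — is absent.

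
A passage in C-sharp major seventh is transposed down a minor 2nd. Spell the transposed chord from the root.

B#, D##, F##, A##

A minor 2nd down from C# is B#, so the new chord is B# major seventh.
B# — root
D## — major 3rd
F## — perfect 5th
A## — major 7th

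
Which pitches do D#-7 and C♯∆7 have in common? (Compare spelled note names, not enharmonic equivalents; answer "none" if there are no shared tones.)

C#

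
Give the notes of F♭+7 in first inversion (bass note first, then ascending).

In root position, F♭+7 is Fb–Ab–C–Ebb.
First inversion puts the third (Ab) in the bass.

Ab – C – Ebb – Fb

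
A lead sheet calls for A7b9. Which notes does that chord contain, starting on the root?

A7b9 is a dominant seventh flat nine built on A.
A — root
C♯ — major 3rd
E — perfect 5th
G — minor 7th
B♭ — minor 9th

A, C♯, E, G, B♭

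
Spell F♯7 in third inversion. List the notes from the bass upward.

E, F#, A#, C#

In root position, F♯7 is F#–A#–C#–E.
Third inversion puts the seventh (E) in the bass.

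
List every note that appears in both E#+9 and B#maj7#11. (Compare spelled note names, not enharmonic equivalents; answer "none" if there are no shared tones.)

F##

E#+9 = E#, G##, B##, D#, F##.
B#maj7#11 = B#, D##, F##, A##, E##.
Shared: F##.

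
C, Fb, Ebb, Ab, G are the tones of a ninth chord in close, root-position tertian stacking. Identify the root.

Fb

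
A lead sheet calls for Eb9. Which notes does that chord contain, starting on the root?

Eb, G, Bb, Db, F

Root Eb, quality dominant ninth:
Root: Eb
Major 3rd (3rd): G
Perfect 5th (5th): Bb
Minor 7th (7th): Db
Major 9th (9th): F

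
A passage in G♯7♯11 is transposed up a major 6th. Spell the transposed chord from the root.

E# G## B# D# A##

A major 6th up from G# is E#, so the new chord is E# dominant seventh sharp eleven.
- root: E#
- major 3rd: G##
- perfect 5th: B#
- minor 7th: D#
- augmented 11th: A##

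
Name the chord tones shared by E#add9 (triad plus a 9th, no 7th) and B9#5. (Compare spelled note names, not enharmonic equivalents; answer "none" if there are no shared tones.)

E#add9: E♯ G𝄪 B♯ F𝄪
B9#5: B D♯ F𝄪 A C♯
Common to both → F𝄪.

F𝄪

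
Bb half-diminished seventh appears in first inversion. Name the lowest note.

Db

Bb half-diminished seventh in root position is Bb–Db–Fb–Ab.
First inversion places the third in the bass, which is Db.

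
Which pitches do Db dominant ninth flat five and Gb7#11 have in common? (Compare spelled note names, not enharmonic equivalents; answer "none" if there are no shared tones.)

Db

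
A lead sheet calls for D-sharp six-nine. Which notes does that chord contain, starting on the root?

Root D-sharp, quality six-nine:
root → D-sharp
3rd (major 3rd) → F-double-sharp
5th (perfect 5th) → A-sharp
6th (major 6th) → B-sharp
9th (major 9th) → E-sharp

D-sharp  F-double-sharp  A-sharp  B-sharp  E-sharp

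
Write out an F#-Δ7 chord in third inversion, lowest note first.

E#  F#  A  C#

In root position, F#-Δ7 is F#–A–C#–E#.
Third inversion puts the seventh (E#) in the bass.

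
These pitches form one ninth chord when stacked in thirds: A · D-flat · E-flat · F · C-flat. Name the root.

D-flat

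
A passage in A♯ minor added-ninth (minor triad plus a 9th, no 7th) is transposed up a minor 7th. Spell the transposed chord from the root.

G-sharp B D-sharp A-sharp

A-sharp up a minor 7th → G-sharp. New chord: G-sharp minor added-ninth.
- root: G-sharp
- minor 3rd: B
- perfect 5th: D-sharp
- major 9th: A-sharp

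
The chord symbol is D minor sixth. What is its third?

Root of D minor sixth = D. The 3rd is a minor 3rd: D up a minor 3rd → F.

F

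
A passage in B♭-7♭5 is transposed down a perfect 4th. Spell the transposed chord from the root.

F – Ab – Cb – Eb

Transposed root: Bb → F (perfect 4th down). So we spell F half-diminished seventh:
- root: F
- minor 3rd: Ab
- diminished 5th: Cb
- minor 7th: Eb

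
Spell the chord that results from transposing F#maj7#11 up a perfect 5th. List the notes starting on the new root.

F# up a perfect 5th → C#. New chord: C# major seventh sharp eleven.
- root: C#
- major 3rd: E#
- perfect 5th: G#
- major 7th: B#
- augmented 11th: F##

C# – E# – G# – B# – F##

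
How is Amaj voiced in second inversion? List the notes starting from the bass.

E  A  C♯

In root position, Amaj is A–C♯–E.
Second inversion puts the fifth (E) in the bass.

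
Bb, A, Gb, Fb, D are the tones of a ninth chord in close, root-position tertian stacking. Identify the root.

Gb

Arranged so that each adjacent pair is a third by letter name: Gb – Bb – D – Fb – A.
The bottom of that stack, Gb, is the root (this is Gb dominant seventh sharp nine sharp five).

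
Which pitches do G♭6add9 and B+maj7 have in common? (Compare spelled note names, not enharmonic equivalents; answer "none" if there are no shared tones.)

G♭6add9: Gb Bb Db Eb Ab
B+maj7: B D# F## A#
Common to both → none.

none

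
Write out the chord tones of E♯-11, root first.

E♯-11: minor eleventh on E#.
root → E#
3rd (minor 3rd) → G#
5th (perfect 5th) → B#
7th (minor 7th) → D#
9th (major 9th) → F##
11th (perfect 11th) → A#

E#, G#, B#, D#, F##, A#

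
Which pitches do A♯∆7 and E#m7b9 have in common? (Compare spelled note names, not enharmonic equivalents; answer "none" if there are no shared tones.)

A♯∆7 = A#, C##, E#, G##.
E#m7b9 = E#, G#, B#, D#, F#.
Shared: E#.

E#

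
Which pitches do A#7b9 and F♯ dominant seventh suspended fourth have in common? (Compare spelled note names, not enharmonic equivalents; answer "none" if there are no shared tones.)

A#7b9 = A#, C##, E#, G#, B.
F♯ dominant seventh suspended fourth = F#, B, C#, E.
Shared: B.

B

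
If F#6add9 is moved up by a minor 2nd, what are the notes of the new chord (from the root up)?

A minor 2nd up from F# is G, so the new chord is G six-nine.
root → G
3rd (major 3rd) → B
5th (perfect 5th) → D
6th (major 6th) → E
9th (major 9th) → A

G – B – D – E – A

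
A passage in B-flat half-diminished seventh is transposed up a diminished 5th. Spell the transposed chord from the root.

F-flat A-double-flat C-double-flat E-double-flat

Transposed root: B-flat → F-flat (diminished 5th up). So we spell F-flat half-diminished seventh:
- root: F-flat
- minor 3rd: A-double-flat
- diminished 5th: C-double-flat
- minor 7th: E-double-flat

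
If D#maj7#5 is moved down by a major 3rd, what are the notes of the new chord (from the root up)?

Transposed root: D♯ → B (major 3rd down). So we spell B augmented major seventh:
root → B
3rd (major 3rd) → D♯
5th (augmented 5th) → F𝄪
7th (major 7th) → A♯

B, D♯, F𝄪, A♯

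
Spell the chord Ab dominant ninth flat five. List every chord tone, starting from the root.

Ab dominant ninth flat five is a dominant ninth flat five built on A-flat.
A-flat — root
C — major 3rd
E-double-flat — diminished 5th
G-flat — minor 7th
B-flat — major 9th

A-flat C E-double-flat G-flat B-flat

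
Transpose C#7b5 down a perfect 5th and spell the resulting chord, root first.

F# A# C E

Transposed root: C# → F# (perfect 5th down). So we spell F# dominant seventh flat five:
F# — root
A# — major 3rd
C — diminished 5th
E — minor 7th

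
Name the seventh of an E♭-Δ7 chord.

D

Root of E♭-Δ7 = Eb. The 7th is a major 7th: Eb up a major 7th → D.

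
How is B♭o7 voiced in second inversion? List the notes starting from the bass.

Fb Abb Bb Db

In root position, B♭o7 is Bb–Db–Fb–Abb.
Second inversion puts the fifth (Fb) in the bass.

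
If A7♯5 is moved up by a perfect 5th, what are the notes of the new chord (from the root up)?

E  G♯  B♯  D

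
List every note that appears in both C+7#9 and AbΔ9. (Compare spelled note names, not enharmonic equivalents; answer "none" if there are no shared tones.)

C – Bb

C+7#9: C E G# Bb D#
AbΔ9: Ab C Eb G Bb
Common to both → C, Bb.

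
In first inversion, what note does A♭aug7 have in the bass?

C

A♭aug7 = Ab–C–E–Gb. First inversion → third in the bass = C.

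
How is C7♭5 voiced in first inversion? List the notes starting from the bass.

E – G♭ – B♭ – C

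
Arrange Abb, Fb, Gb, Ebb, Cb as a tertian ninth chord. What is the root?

Fb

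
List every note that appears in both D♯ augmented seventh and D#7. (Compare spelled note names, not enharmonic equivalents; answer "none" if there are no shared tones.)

D#  F##  C#

D♯ augmented seventh: D# F## A## C#
D#7: D# F## A# C#
Common to both → D#, F##, C#.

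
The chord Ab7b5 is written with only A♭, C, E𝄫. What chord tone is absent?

Ab7b5 = A♭, C, E𝄫, G♭. The voicing lacks the 7th (minor 7th), G♭.

G♭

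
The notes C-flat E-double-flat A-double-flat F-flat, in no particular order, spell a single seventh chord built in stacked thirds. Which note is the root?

F-flat

Arranged so that each adjacent pair is a third by letter name: F-flat – A-double-flat – C-flat – E-double-flat.
The bottom of that stack, F-flat, is the root (this is F-flat minor seventh).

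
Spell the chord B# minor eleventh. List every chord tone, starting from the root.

Root B-sharp, quality minor eleventh:
B-sharp — root
D-sharp — minor 3rd
F-double-sharp — perfect 5th
A-sharp — minor 7th
C-double-sharp — major 9th
E-sharp — perfect 11th

B-sharp – D-sharp – F-double-sharp – A-sharp – C-double-sharp – E-sharp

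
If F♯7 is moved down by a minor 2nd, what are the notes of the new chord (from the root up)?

E# G## B# D#

F# down a minor 2nd → E#. New chord: E# dominant seventh.
root → E#
3rd (major 3rd) → G##
5th (perfect 5th) → B#
7th (minor 7th) → D#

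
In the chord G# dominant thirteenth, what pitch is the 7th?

F-sharp

G# dominant thirteenth is built on G-sharp; its 7th is a minor 7th above the root.
A seventh above G uses the letter F, and the minor 7th above G-sharp is F-sharp.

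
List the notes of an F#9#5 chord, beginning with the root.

F#9#5: dominant ninth sharp five on F#.
- root: F#
- major 3rd: A#
- augmented 5th: C##
- minor 7th: E
- major 9th: G#

F#, A#, C##, E, G#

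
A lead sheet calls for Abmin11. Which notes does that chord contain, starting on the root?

Ab  Cb  Eb  Gb  Bb  Db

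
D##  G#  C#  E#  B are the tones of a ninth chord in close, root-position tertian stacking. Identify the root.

Stacking in thirds gives C# – E# – G# – B – D##, so C# is the root — C# dominant seventh sharp nine.

C#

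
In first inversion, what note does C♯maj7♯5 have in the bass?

C♯maj7♯5 = C#–E#–G##–B#. First inversion → third in the bass = E#.

E#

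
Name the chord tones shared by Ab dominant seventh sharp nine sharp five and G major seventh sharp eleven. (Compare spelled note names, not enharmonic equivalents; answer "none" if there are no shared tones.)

B

Ab dominant seventh sharp nine sharp five: Ab C E Gb B
G major seventh sharp eleven: G B D F# C#
Common to both → B.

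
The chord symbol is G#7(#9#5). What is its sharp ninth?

A##

G#7(#9#5) is built on G#; its 9th is an augmented 9th above the root.
A second above G uses the letter A, and the augmented 9th above G# is A##.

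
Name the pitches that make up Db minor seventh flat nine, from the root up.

Db minor seventh flat nine: minor seventh flat nine on D-flat.
root → D-flat
3rd (minor 3rd) → F-flat
5th (perfect 5th) → A-flat
7th (minor 7th) → C-flat
9th (minor 9th) → E-double-flat

D-flat, F-flat, A-flat, C-flat, E-double-flat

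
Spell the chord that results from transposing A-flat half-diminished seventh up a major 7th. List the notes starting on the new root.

G, Bb, Db, F

Ab up a major 7th → G. New chord: G half-diminished seventh.
Root: G
Minor 3rd (3rd): Bb
Diminished 5th (5th): Db
Minor 7th (7th): F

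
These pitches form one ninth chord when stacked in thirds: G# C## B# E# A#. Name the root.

A#

Stacking in thirds gives A# – C## – E# – G# – B#, so A# is the root — A# dominant ninth.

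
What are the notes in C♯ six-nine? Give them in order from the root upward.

Root C-sharp, quality six-nine:
Root: C-sharp
Major 3rd (3rd): E-sharp
Perfect 5th (5th): G-sharp
Major 6th (6th): A-sharp
Major 9th (9th): D-sharp

C-sharp, E-sharp, G-sharp, A-sharp, D-sharp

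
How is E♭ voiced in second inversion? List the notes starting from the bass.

E♭ = Eb–G–Bb; second inversion → fifth (Bb) lowest.

Bb, Eb, G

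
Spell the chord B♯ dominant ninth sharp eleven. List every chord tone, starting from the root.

B-sharp, D-double-sharp, F-double-sharp, A-sharp, C-double-sharp, E-double-sharp

B♯ dominant ninth sharp eleven is a dominant ninth sharp eleven built on B-sharp.
B-sharp — root
D-double-sharp — major 3rd
F-double-sharp — perfect 5th
A-sharp — minor 7th
C-double-sharp — major 9th
E-double-sharp — augmented 11th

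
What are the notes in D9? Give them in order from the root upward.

D9: dominant ninth on D.
root → D
3rd (major 3rd) → F#
5th (perfect 5th) → A
7th (minor 7th) → C
9th (major 9th) → E

D – F# – A – C – E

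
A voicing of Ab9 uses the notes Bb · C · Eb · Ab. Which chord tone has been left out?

Gb

Ab9 = Ab, C, Eb, Gb, Bb. The voicing lacks the 7th (minor 7th), Gb.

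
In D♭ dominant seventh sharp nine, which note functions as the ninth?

E

D♭ dominant seventh sharp nine is built on D-flat; its 9th is an augmented 9th above the root.
A second above D uses the letter E, and the augmented 9th above D-flat is E.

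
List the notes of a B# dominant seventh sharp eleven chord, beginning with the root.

B#  D##  F##  A#  E##

B# dominant seventh sharp eleven is a dominant seventh sharp eleven built on B#.
root → B#
3rd (major 3rd) → D##
5th (perfect 5th) → F##
7th (minor 7th) → A#
11th (augmented 11th) → E##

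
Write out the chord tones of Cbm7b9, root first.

Root Cb, quality minor seventh flat nine:
- root: Cb
- minor 3rd: Ebb
- perfect 5th: Gb
- minor 7th: Bbb
- minor 9th: Dbb

Cb – Ebb – Gb – Bbb – Dbb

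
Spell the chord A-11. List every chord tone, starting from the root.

A, C, E, G, B, D

Root A, quality minor eleventh:
root → A
3rd (minor 3rd) → C
5th (perfect 5th) → E
7th (minor 7th) → G
9th (major 9th) → B
11th (perfect 11th) → D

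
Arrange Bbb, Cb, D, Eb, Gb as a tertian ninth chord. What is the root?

Arranged so that each adjacent pair is a third by letter name: Cb – Eb – Gb – Bbb – D.
The bottom of that stack, Cb, is the root (this is Cb dominant seventh sharp nine).

Cb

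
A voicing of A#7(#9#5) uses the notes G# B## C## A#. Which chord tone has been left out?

E##

The full A#7(#9#5) chord is A#, C##, E##, G#, B##.
Comparing with the voicing, the augmented 5th (5th) — E## — is absent.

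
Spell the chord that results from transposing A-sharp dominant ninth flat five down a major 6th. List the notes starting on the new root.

C♯ – E♯ – G – B – D♯

A♯ down a major 6th → C♯. New chord: C♯ dominant ninth flat five.
C♯ — root
E♯ — major 3rd
G — diminished 5th
B — minor 7th
D♯ — major 9th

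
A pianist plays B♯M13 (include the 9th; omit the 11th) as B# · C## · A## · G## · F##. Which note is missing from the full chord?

D##

B♯M13 = B#, D##, F##, A##, C##, G##. The voicing lacks the 3rd (major 3rd), D##.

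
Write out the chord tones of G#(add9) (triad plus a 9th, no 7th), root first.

G#(add9) is an added-ninth built on G♯.
root → G♯
3rd (major 3rd) → B♯
5th (perfect 5th) → D♯
9th (major 9th) → A♯

G♯, B♯, D♯, A♯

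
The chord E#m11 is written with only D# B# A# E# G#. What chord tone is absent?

E#m11 = E#, G#, B#, D#, F##, A#. The voicing lacks the 9th (major 9th), F##.

F##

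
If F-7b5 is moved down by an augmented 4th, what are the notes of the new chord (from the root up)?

Transposed root: F → Cb (augmented 4th down). So we spell Cb half-diminished seventh:
Root: Cb
Minor 3rd (3rd): Ebb
Diminished 5th (5th): Gbb
Minor 7th (7th): Bbb

Cb – Ebb – Gbb – Bbb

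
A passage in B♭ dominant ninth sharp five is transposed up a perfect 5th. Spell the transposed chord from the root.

Transposed root: Bb → F (perfect 5th up). So we spell F dominant ninth sharp five:
- root: F
- major 3rd: A
- augmented 5th: C#
- minor 7th: Eb
- major 9th: G

F  A  C#  Eb  G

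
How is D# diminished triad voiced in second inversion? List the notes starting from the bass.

A  D#  F#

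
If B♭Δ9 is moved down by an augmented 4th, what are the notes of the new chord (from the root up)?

An augmented 4th down from Bb is Fb, so the new chord is Fb major ninth.
- root: Fb
- major 3rd: Ab
- perfect 5th: Cb
- major 7th: Eb
- major 9th: Gb

Fb  Ab  Cb  Eb  Gb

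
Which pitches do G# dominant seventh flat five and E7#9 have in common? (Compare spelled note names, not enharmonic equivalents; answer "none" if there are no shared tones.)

G# D

G# dominant seventh flat five: G# B# D F#
E7#9: E G# B D F##
Common to both → G#, D.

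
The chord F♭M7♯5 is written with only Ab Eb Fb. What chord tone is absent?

F♭M7♯5 = Fb, Ab, C, Eb. The voicing lacks the 5th (augmented 5th), C.

C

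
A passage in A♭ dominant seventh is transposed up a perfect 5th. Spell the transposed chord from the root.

E-flat – G – B-flat – D-flat

A perfect 5th up from A-flat is E-flat, so the new chord is E-flat dominant seventh.
E-flat — root
G — major 3rd
B-flat — perfect 5th
D-flat — minor 7th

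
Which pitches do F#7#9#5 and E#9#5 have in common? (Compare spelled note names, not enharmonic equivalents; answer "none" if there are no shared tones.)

G##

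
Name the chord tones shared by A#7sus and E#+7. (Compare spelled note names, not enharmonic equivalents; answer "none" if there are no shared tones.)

A#7sus: A♯ D♯ E♯ G♯
E#+7: E♯ G𝄪 B𝄪 D♯
Common to both → D♯, E♯.

D♯ – E♯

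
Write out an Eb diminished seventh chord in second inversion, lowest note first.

Eb diminished seventh = Eb–Gb–Bbb–Dbb; second inversion → fifth (Bbb) lowest.

Bbb, Dbb, Eb, Gb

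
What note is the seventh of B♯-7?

Root of B♯-7 = B♯. The 7th is a minor 7th: B♯ up a minor 7th → A♯.

A♯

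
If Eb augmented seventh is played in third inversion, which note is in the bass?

Db

Eb augmented seventh in root position is Eb–G–B–Db.
Third inversion places the seventh in the bass, which is Db.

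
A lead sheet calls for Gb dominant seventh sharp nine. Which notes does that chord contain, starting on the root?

G-flat B-flat D-flat F-flat A

Gb dominant seventh sharp nine is a dominant seventh sharp nine built on G-flat.
- root: G-flat
- major 3rd: B-flat
- perfect 5th: D-flat
- minor 7th: F-flat
- augmented 9th: A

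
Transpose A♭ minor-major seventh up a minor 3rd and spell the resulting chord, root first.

A-flat up a minor 3rd → C-flat. New chord: C-flat minor-major seventh.
Root: C-flat
Minor 3rd (3rd): E-double-flat
Perfect 5th (5th): G-flat
Major 7th (7th): B-flat

C-flat, E-double-flat, G-flat, B-flat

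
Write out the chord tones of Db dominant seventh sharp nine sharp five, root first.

Db dominant seventh sharp nine sharp five is a dominant seventh sharp nine sharp five built on D-flat.
- root: D-flat
- major 3rd: F
- augmented 5th: A
- minor 7th: C-flat
- augmented 9th: E

D-flat – F – A – C-flat – E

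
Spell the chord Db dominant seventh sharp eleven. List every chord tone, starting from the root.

Db dominant seventh sharp eleven: dominant seventh sharp eleven on Db.
- root: Db
- major 3rd: F
- perfect 5th: Ab
- minor 7th: Cb
- augmented 11th: G

Db – F – Ab – Cb – G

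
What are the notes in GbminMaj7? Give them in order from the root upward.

Gb – Bbb – Db – F

GbminMaj7: minor-major seventh on Gb.
Root: Gb
Minor 3rd (3rd): Bbb
Perfect 5th (5th): Db
Major 7th (7th): F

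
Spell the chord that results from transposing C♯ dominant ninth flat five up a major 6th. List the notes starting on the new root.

A# C## E G# B#

C# up a major 6th → A#. New chord: A# dominant ninth flat five.
root → A#
3rd (major 3rd) → C##
5th (diminished 5th) → E
7th (minor 7th) → G#
9th (major 9th) → B#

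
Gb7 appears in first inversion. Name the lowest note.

Bb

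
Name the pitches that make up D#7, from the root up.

D#7: dominant seventh on D♯.
root → D♯
3rd (major 3rd) → F𝄪
5th (perfect 5th) → A♯
7th (minor 7th) → C♯

D♯ F𝄪 A♯ C♯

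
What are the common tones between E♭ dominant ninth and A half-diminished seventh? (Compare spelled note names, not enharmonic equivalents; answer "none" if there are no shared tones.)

E♭ dominant ninth = E-flat, G, B-flat, D-flat, F.
A half-diminished seventh = A, C, E-flat, G.
Shared: E-flat, G.

E-flat – G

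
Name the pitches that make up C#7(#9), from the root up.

C#7(#9): dominant seventh sharp nine on C#.
- root: C#
- major 3rd: E#
- perfect 5th: G#
- minor 7th: B
- augmented 9th: D##

C#  E#  G#  B  D##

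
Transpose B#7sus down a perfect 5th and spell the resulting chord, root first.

E# – A# – B# – D#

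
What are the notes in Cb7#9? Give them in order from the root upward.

Root Cb, quality dominant seventh sharp nine:
root → Cb
3rd (major 3rd) → Eb
5th (perfect 5th) → Gb
7th (minor 7th) → Bbb
9th (augmented 9th) → D

Cb, Eb, Gb, Bbb, D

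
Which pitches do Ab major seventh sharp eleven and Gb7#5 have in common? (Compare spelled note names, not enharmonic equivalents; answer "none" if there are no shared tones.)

D

Ab major seventh sharp eleven: Ab C Eb G D
Gb7#5: Gb Bb D Fb
Common to both → D.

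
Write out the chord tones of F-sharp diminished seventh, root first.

F# – A – C – Eb

Root F#, quality diminished seventh:
- root: F#
- minor 3rd: A
- diminished 5th: C
- diminished 7th: Eb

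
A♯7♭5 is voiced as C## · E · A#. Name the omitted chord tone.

G#

The full A♯7♭5 chord is A#, C##, E, G#.
Comparing with the voicing, the minor 7th (7th) — G# — is absent.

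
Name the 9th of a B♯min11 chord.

C𝄪

Root of B♯min11 = B♯. The 9th is a major 9th: B♯ up a major 9th → C𝄪.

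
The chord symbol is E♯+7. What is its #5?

Root of E♯+7 = E#. The 5th is an augmented 5th: E# up an augmented 5th → B##.

B##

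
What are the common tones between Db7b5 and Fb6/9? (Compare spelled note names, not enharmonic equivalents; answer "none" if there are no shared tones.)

Db Cb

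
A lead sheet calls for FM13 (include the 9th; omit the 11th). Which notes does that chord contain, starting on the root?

Root F, quality major thirteenth:
- root: F
- major 3rd: A
- perfect 5th: C
- major 7th: E
- major 9th: G
- major 13th: D

F  A  C  E  G  D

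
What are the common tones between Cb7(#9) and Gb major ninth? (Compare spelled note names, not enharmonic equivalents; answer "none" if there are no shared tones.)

Cb7(#9) = Cb, Eb, Gb, Bbb, D.
Gb major ninth = Gb, Bb, Db, F, Ab.
Shared: Gb.

Gb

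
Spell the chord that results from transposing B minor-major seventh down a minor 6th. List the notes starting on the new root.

D-sharp, F-sharp, A-sharp, C-double-sharp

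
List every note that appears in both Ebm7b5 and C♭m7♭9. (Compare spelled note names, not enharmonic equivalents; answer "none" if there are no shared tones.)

G♭ – B𝄫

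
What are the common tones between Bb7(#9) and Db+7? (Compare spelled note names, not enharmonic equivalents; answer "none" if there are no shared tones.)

F

Bb7(#9): Bb D F Ab C#
Db+7: Db F A Cb
Common to both → F.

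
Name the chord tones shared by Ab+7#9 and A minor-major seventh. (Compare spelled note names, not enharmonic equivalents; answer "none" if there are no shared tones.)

C, E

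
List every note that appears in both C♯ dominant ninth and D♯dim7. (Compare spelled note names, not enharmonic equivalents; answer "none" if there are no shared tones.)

D#

C♯ dominant ninth: C# E# G# B D#
D♯dim7: D# F# A C
Common to both → D#.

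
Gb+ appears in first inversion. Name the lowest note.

B♭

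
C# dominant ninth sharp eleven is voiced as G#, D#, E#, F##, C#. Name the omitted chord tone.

B

C# dominant ninth sharp eleven = C#, E#, G#, B, D#, F##. The voicing lacks the 7th (minor 7th), B.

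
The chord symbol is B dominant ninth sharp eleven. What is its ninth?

C-sharp

Root of B dominant ninth sharp eleven = B. The 9th is a major 9th: B up a major 9th → C-sharp.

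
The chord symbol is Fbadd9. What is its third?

Ab

Root of Fbadd9 = Fb. The 3rd is a major 3rd: Fb up a major 3rd → Ab.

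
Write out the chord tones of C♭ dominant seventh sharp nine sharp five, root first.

C-flat, E-flat, G, B-double-flat, D

C♭ dominant seventh sharp nine sharp five: dominant seventh sharp nine sharp five on C-flat.
Root: C-flat
Major 3rd (3rd): E-flat
Augmented 5th (5th): G
Minor 7th (7th): B-double-flat
Augmented 9th (9th): D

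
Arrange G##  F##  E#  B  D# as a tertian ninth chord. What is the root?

E#

Stacking in thirds gives E# – G## – B – D# – F##, so E# is the root — E# dominant ninth flat five.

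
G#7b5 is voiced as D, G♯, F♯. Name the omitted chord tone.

G#7b5 = G♯, B♯, D, F♯. The voicing lacks the 3rd (major 3rd), B♯.

B♯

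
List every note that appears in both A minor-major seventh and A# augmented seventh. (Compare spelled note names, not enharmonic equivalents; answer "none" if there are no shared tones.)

A minor-major seventh: A C E G#
A# augmented seventh: A# C## E## G#
Common to both → G#.

G#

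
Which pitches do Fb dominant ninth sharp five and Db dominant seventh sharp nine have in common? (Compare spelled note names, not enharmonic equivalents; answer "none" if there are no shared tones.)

Fb dominant ninth sharp five = F-flat, A-flat, C, E-double-flat, G-flat.
Db dominant seventh sharp nine = D-flat, F, A-flat, C-flat, E.
Shared: A-flat.

A-flat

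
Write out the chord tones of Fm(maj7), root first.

Root F, quality minor-major seventh:
root → F
3rd (minor 3rd) → A♭
5th (perfect 5th) → C
7th (major 7th) → E

F  A♭  C  E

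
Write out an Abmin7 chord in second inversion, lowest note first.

In root position, Abmin7 is Ab–Cb–Eb–Gb.
Second inversion puts the fifth (Eb) in the bass.

Eb  Gb  Ab  Cb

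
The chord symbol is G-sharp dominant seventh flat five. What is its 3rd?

Root of G-sharp dominant seventh flat five = G-sharp. The 3rd is a major 3rd: G-sharp up a major 3rd → B-sharp.

B-sharp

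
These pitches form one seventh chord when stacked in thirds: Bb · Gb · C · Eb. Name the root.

C

Arranged so that each adjacent pair is a third by letter name: C – Eb – Gb – Bb.
The bottom of that stack, C, is the root (this is C half-diminished seventh).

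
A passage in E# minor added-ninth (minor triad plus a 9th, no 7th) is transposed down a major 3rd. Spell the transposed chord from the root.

C-sharp  E  G-sharp  D-sharp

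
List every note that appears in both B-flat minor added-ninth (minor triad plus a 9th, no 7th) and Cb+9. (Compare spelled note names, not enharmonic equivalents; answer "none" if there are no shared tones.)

B-flat minor added-ninth: Bb Db F C
Cb+9: Cb Eb G Bbb Db
Common to both → Db.

Db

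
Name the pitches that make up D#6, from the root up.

D#6 is a major sixth built on D#.
- root: D#
- major 3rd: F##
- perfect 5th: A#
- major 6th: B#

D# – F## – A# – B#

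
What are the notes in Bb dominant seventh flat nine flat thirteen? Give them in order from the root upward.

Bb dominant seventh flat nine flat thirteen: dominant seventh flat nine flat thirteen on B-flat.
root → B-flat
3rd (major 3rd) → D
5th (perfect 5th) → F
7th (minor 7th) → A-flat
9th (minor 9th) → C-flat
13th (minor 13th) → G-flat

B-flat, D, F, A-flat, C-flat, G-flat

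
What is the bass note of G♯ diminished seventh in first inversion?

B

G♯ diminished seventh = G-sharp–B–D–F. First inversion → third in the bass = B.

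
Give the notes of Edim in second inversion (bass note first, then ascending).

In root position, Edim is E–G–B♭.
Second inversion puts the fifth (B♭) in the bass.

B♭, E, G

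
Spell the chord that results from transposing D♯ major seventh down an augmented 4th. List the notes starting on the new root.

A – C-sharp – E – G-sharp

An augmented 4th down from D-sharp is A, so the new chord is A major seventh.
A — root
C-sharp — major 3rd
E — perfect 5th
G-sharp — major 7th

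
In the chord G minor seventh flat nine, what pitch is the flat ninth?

Root of G minor seventh flat nine = G. The 9th is a minor 9th: G up a minor 9th → Ab.

Ab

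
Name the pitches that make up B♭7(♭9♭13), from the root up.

Bb, D, F, Ab, Cb, Gb

B♭7(♭9♭13): dominant seventh flat nine flat thirteen on Bb.
root → Bb
3rd (major 3rd) → D
5th (perfect 5th) → F
7th (minor 7th) → Ab
9th (minor 9th) → Cb
13th (minor 13th) → Gb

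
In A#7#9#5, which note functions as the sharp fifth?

A#7#9#5 is built on A#; its 5th is an augmented 5th above the root.
A fifth above A uses the letter E, and the augmented 5th above A# is E##.

E##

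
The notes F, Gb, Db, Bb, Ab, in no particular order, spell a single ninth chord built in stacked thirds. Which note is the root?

Gb

Stacking in thirds gives Gb – Bb – Db – F – Ab, so Gb is the root — Gb major ninth.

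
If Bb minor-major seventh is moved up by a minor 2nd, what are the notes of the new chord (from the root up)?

C-flat – E-double-flat – G-flat – B-flat

Transposed root: B-flat → C-flat (minor 2nd up). So we spell C-flat minor-major seventh:
Root: C-flat
Minor 3rd (3rd): E-double-flat
Perfect 5th (5th): G-flat
Major 7th (7th): B-flat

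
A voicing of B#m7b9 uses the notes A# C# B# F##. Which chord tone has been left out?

D#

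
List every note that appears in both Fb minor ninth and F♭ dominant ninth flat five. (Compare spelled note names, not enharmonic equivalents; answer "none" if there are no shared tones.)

F-flat – E-double-flat – G-flat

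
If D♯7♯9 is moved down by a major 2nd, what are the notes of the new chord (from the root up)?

C# – E# – G# – B – D##

D# down a major 2nd → C#. New chord: C# dominant seventh sharp nine.
Root: C#
Major 3rd (3rd): E#
Perfect 5th (5th): G#
Minor 7th (7th): B
Augmented 9th (9th): D##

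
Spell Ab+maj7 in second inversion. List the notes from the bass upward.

E, G, Ab, C

In root position, Ab+maj7 is Ab–C–E–G.
Second inversion puts the fifth (E) in the bass.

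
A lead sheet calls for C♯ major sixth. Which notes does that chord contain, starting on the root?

C-sharp – E-sharp – G-sharp – A-sharp

C♯ major sixth is a major sixth built on C-sharp.
- root: C-sharp
- major 3rd: E-sharp
- perfect 5th: G-sharp
- major 6th: A-sharp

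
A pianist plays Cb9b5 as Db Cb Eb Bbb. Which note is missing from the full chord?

Gbb

Cb9b5 = Cb, Eb, Gbb, Bbb, Db. The voicing lacks the 5th (diminished 5th), Gbb.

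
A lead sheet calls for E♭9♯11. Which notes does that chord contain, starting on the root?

Eb  G  Bb  Db  F  A

Root Eb, quality dominant ninth sharp eleven:
Eb — root
G — major 3rd
Bb — perfect 5th
Db — minor 7th
F — major 9th
A — augmented 11th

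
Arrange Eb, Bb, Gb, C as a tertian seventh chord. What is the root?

Stacking in thirds gives C – Eb – Gb – Bb, so C is the root — C half-diminished seventh.

C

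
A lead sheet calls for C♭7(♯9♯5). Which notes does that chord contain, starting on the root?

Cb  Eb  G  Bbb  D

C♭7(♯9♯5): dominant seventh sharp nine sharp five on Cb.
Cb — root
Eb — major 3rd
G — augmented 5th
Bbb — minor 7th
D — augmented 9th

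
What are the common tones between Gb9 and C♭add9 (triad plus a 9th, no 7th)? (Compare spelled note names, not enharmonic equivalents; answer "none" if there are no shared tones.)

Gb9 = Gb, Bb, Db, Fb, Ab.
C♭add9 = Cb, Eb, Gb, Db.
Shared: Gb, Db.

Gb, Db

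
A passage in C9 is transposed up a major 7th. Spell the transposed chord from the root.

B  D#  F#  A  C#

A major 7th up from C is B, so the new chord is B dominant ninth.
- root: B
- major 3rd: D#
- perfect 5th: F#
- minor 7th: A
- major 9th: C#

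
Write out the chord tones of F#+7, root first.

F# A# C## E

F#+7 is an augmented seventh built on F#.
- root: F#
- major 3rd: A#
- augmented 5th: C##
- minor 7th: E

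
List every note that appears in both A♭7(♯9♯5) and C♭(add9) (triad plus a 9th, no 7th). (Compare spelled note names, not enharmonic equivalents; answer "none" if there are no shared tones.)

Gb

A♭7(♯9♯5): Ab C E Gb B
C♭(add9): Cb Eb Gb Db
Common to both → Gb.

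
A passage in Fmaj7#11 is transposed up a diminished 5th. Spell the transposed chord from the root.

F up a diminished 5th → Cb. New chord: Cb major seventh sharp eleven.
root → Cb
3rd (major 3rd) → Eb
5th (perfect 5th) → Gb
7th (major 7th) → Bb
11th (augmented 11th) → F

Cb – Eb – Gb – Bb – F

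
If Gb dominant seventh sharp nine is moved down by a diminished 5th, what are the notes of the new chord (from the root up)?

G-flat down a diminished 5th → C. New chord: C dominant seventh sharp nine.
- root: C
- major 3rd: E
- perfect 5th: G
- minor 7th: B-flat
- augmented 9th: D-sharp

C E G B-flat D-sharp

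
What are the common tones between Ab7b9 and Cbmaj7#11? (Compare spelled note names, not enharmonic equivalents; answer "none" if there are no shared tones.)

Eb, Gb

Ab7b9: Ab C Eb Gb Bbb
Cbmaj7#11: Cb Eb Gb Bb F
Common to both → Eb, Gb.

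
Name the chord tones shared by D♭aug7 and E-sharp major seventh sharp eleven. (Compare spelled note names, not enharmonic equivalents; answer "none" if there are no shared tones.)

none

D♭aug7: Db F A Cb
E-sharp major seventh sharp eleven: E# G## B# D## A##
Common to both → none.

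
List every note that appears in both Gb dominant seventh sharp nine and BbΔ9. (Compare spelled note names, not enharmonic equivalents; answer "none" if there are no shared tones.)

Bb, A

Gb dominant seventh sharp nine: Gb Bb Db Fb A
BbΔ9: Bb D F A C
Common to both → Bb, A.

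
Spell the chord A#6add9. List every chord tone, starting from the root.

A# – C## – E# – F## – B#

Root A#, quality six-nine:
- root: A#
- major 3rd: C##
- perfect 5th: E#
- major 6th: F##
- major 9th: B#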